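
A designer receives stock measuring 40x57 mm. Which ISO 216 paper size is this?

C9 (40 × 57 mm)

Aspect ratio 57/40 ≈ 1.425 — close to the ISO √2 ≈ 1.414.
In the C-series (envelope sizes, between A and B): C9 = 40 × 57 mm.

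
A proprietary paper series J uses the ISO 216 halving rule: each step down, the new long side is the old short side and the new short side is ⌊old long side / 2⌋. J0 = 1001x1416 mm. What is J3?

354 × 500 mm

J1 = 708 × 1001 mm (from J0 by 1 halving).
J2: ⌊1001/2⌋ × 708 = 500 × 708 mm
J3: ⌊708/2⌋ × 500 = 354 × 500 mm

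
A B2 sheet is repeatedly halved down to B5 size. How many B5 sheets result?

Each ISO step halves the sheet: 1 × B2 → 2 × B3 → 4 × B4 → 8 × B5
From B2 to B5 is 3 halving steps: 2^3 = 8.

8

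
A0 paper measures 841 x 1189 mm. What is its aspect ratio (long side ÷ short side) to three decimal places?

1.414

1189 / 841 = 1.414
Matches √2 ≈ 1.414 — the ISO 216 defining ratio.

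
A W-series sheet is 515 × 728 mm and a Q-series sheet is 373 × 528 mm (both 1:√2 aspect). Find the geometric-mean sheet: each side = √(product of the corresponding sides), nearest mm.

Short side: √(515 · 373) = √192095 ≈ 438.3 → 438 mm
Long side: √(728 · 528) = √384384 ≈ 620.0 → 620 mm

438 × 620 mm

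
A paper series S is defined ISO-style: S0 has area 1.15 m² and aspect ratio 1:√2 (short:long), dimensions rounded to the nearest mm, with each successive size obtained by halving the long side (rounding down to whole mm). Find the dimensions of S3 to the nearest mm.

318 × 451 mm

Let S0's short side be w mm. w · w√2 = 1.15 m² = 1,150,000 mm², so w ≈ 901.8 mm and w√2 ≈ 1275.3 mm → S0 = 902 × 1275 mm.
S1: ⌊1275/2⌋ × 902 = 637 × 902 mm
S2: ⌊902/2⌋ × 637 = 451 × 637 mm
S3: ⌊637/2⌋ × 451 = 318 × 451 mm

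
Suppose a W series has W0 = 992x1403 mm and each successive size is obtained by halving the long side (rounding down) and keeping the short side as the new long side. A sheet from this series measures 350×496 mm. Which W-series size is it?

W0: 992 × 1403 mm
W1: 701 × 992 mm
W2: 496 × 701 mm
W3: 350 × 496 mm
W4: 248 × 350 mm
→ matches W3.

W3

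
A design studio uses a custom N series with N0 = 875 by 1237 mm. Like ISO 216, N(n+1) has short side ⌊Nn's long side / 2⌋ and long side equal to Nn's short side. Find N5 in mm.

154 × 218 mm

N1 = 618 × 875 mm (from N0 by 1 halving).
N2: ⌊875/2⌋ × 618 = 437 × 618 mm
N3: ⌊618/2⌋ × 437 = 309 × 437 mm
N4: ⌊437/2⌋ × 309 = 218 × 309 mm
N5: ⌊309/2⌋ × 218 = 154 × 218 mm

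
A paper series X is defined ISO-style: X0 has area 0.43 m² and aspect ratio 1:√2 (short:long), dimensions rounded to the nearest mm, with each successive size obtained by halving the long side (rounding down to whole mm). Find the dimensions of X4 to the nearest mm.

Let X0's short side be w mm. w · w√2 = 0.43 m² = 430,000 mm², so w ≈ 551.4 mm and w√2 ≈ 779.8 mm → X0 = 551 × 780 mm.
X1: ⌊780/2⌋ × 551 = 390 × 551 mm
X2: ⌊551/2⌋ × 390 = 275 × 390 mm
X3: ⌊390/2⌋ × 275 = 195 × 275 mm
X4: ⌊275/2⌋ × 195 = 137 × 195 mm

137 × 195 mm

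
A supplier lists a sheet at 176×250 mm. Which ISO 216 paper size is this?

Aspect ratio 250/176 ≈ 1.420 — close to the ISO √2 ≈ 1.414.
In the B-series (B0 = 1000 × 1414 mm): B5 = 176 × 250 mm.

B5 (176 × 250 mm)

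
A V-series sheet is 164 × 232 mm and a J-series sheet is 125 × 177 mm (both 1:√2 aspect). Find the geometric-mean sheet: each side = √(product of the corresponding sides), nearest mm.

Short side: √(164 · 125) = √20500 ≈ 143.2 → 143 mm
Long side: √(232 · 177) = √41064 ≈ 202.6 → 203 mm

143 × 203 mm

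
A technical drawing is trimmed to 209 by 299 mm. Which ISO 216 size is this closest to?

A4 (210 × 297 mm)

Aspect ratio 299/209 ≈ 1.431 (ISO target is √2 ≈ 1.414).
In the A-series (A0 area = 1 m²): A4 = 210 × 297 mm.
Off by 3 mm total — nearest standard size.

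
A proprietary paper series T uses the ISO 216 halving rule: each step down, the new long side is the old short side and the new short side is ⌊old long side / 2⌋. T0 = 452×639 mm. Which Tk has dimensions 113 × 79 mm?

T5

T0: 452 × 639 mm
T1: 319 × 452 mm
T2: 226 × 319 mm
T3: 159 × 226 mm
T4: 113 × 159 mm
T5: 79 × 113 mm
T6: 56 × 79 mm
→ matches T5.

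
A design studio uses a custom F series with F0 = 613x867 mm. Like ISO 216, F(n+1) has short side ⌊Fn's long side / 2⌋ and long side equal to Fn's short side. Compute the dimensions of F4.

153 × 216 mm

F1 = 433 × 613 mm (from F0 by 1 halving).
F2: ⌊613/2⌋ × 433 = 306 × 433 mm
F3: ⌊433/2⌋ × 306 = 216 × 306 mm
F4: ⌊306/2⌋ × 216 = 153 × 216 mm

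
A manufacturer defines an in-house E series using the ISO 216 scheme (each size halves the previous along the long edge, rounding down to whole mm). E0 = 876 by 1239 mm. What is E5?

E1: ⌊1239/2⌋ × 876 = 619 × 876 mm
E2: ⌊876/2⌋ × 619 = 438 × 619 mm
E3: ⌊619/2⌋ × 438 = 309 × 438 mm
E4: ⌊438/2⌋ × 309 = 219 × 309 mm
E5: ⌊309/2⌋ × 219 = 154 × 219 mm

154 × 219 mm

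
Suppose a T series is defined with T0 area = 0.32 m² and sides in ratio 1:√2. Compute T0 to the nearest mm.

476 × 673 mm

Let the short side be w mm. Then w · w√2 = 0.32 m² = 320,000 mm².
w² = 320,000/√2, so w ≈ 475.7 mm; long side = w√2 ≈ 672.7 mm.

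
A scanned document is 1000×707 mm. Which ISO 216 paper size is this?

B1 (707 × 1000 mm)

Aspect ratio 1000/707 ≈ 1.414 — close to the ISO √2 ≈ 1.414.
In the B-series (B0 = 1000 × 1414 mm): B1 = 707 × 1000 mm.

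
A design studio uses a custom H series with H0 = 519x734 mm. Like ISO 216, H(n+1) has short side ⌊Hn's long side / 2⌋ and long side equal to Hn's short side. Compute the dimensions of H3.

183 × 259 mm

H1 = 367 × 519 mm (from H0 by 1 halving).
H2: ⌊519/2⌋ × 367 = 259 × 367 mm
H3: ⌊367/2⌋ × 259 = 183 × 259 mm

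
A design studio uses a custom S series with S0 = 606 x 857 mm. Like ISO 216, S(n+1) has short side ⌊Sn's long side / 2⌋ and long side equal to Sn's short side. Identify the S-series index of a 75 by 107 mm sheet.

S6

S0: 606 × 857 mm
S1: 428 × 606 mm
S2: 303 × 428 mm
S3: 214 × 303 mm
S4: 151 × 214 mm
S5: 107 × 151 mm
S6: 75 × 107 mm
S7: 53 × 75 mm
→ matches S6.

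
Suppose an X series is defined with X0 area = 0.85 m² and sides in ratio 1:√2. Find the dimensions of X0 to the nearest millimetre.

Let the short side be w mm. Then w · w√2 = 0.85 m² = 850,000 mm².
w² = 850,000/√2, so w ≈ 775.3 mm; long side = w√2 ≈ 1096.4 mm.

775 × 1096 mm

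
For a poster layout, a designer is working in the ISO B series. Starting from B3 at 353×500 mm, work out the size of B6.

B4: ⌊500/2⌋ × 353 = 250 × 353 mm
B5: ⌊353/2⌋ × 250 = 176 × 250 mm
B6: ⌊250/2⌋ × 176 = 125 × 176 mm

125 × 176 mm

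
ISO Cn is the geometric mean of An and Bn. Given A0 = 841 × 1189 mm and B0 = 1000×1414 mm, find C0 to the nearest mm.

917 × 1297 mm

Short side: √(841 · 1000) = √841000 ≈ 917.1 → 917 mm
Long side: √(1189 · 1414) = √1681246 ≈ 1296.6 → 1297 mm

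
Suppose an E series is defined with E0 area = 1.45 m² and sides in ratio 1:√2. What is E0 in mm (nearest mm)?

Let the short side be w mm. Then w · w√2 = 1.45 m² = 1,450,000 mm².
w² = 1,450,000/√2, so w ≈ 1012.6 mm; long side = w√2 ≈ 1432.0 mm.

1013 × 1432 mm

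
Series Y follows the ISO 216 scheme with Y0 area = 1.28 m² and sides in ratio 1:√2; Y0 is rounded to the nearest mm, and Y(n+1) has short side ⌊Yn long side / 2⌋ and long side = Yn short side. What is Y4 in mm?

237 × 336 mm

Let Y0's short side be w mm. w · w√2 = 1.28 m² = 1,280,000 mm², so w ≈ 951.4 mm and w√2 ≈ 1345.4 mm → Y0 = 951 × 1345 mm.
Y1: ⌊1345/2⌋ × 951 = 672 × 951 mm
Y2: ⌊951/2⌋ × 672 = 475 × 672 mm
Y3: ⌊672/2⌋ × 475 = 336 × 475 mm
Y4: ⌊475/2⌋ × 336 = 237 × 336 mm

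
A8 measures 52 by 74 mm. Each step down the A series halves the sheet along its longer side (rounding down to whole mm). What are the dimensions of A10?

26 × 37 mm

A9: ⌊74/2⌋ × 52 = 37 × 52 mm
A10: ⌊52/2⌋ × 37 = 26 × 37 mm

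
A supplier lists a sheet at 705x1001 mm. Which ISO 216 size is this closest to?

B1 (707 × 1000 mm)

Aspect ratio 1001/705 ≈ 1.420 — close to the ISO √2 ≈ 1.414.
In the B-series (B0 = 1000 × 1414 mm): B1 = 707 × 1000 mm.
Off by 3 mm total — nearest standard size.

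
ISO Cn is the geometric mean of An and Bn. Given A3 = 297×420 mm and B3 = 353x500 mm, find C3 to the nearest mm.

Short side: √(297 · 353) = √104841 ≈ 323.8 → 324 mm
Long side: √(420 · 500) = √210000 ≈ 458.3 → 458 mm

324 × 458 mm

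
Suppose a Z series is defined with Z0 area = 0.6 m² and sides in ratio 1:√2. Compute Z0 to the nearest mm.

Let the short side be w mm. Then w · w√2 = 0.6 m² = 600,000 mm².
w² = 600,000/√2, so w ≈ 651.4 mm; long side = w√2 ≈ 921.2 mm.

651 × 921 mm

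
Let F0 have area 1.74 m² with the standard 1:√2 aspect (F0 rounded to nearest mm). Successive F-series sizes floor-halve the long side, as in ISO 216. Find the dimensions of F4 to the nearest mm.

Let F0's short side be w mm. w · w√2 = 1.74 m² = 1,740,000 mm², so w ≈ 1109.2 mm and w√2 ≈ 1568.7 mm → F0 = 1109 × 1569 mm.
F1: ⌊1569/2⌋ × 1109 = 784 × 1109 mm
F2: ⌊1109/2⌋ × 784 = 554 × 784 mm
F3: ⌊784/2⌋ × 554 = 392 × 554 mm
F4: ⌊554/2⌋ × 392 = 277 × 392 mm

277 × 392 mm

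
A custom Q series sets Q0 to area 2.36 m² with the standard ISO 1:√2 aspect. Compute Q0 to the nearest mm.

1292 × 1827 mm

Let the short side be w mm. Then w · w√2 = 2.36 m² = 2,360,000 mm².
w² = 2,360,000/√2, so w ≈ 1291.8 mm; long side = w√2 ≈ 1826.9 mm.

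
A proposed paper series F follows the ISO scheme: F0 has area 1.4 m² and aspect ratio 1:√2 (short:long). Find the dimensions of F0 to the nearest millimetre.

Let the short side be w mm. Then w · w√2 = 1.4 m² = 1,400,000 mm².
w² = 1,400,000/√2, so w ≈ 995.0 mm; long side = w√2 ≈ 1407.1 mm.

995 × 1407 mm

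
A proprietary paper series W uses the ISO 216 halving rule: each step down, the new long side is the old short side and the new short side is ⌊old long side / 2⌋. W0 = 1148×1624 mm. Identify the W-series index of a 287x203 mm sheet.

W5

W0: 1148 × 1624 mm
W1: 812 × 1148 mm
W2: 574 × 812 mm
W3: 406 × 574 mm
W4: 287 × 406 mm
W5: 203 × 287 mm
W6: 143 × 203 mm
→ matches W5.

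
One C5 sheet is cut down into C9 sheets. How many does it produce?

16

Each ISO step halves the sheet: 1 × C5 → 2 × C6 → 4 × C7 → 8 × C8 → …
From C5 to C9 is 4 halving steps: 2^4 = 16.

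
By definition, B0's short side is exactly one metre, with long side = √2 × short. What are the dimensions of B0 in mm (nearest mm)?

1000 × 1414 mm

Short side = 1000 mm; long side = 1000√2 ≈ 1414.2 mm.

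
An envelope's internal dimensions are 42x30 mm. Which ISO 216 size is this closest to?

Aspect ratio 42/30 ≈ 1.400 — close to the ISO √2 ≈ 1.414.
In the B-series (B0 = 1000 × 1414 mm): B10 = 31 × 44 mm.
Off by 3 mm total — nearest standard size.

B10 (31 × 44 mm)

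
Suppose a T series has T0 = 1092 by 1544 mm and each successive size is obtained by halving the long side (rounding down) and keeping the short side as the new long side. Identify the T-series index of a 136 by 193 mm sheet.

T6

T0: 1092 × 1544 mm
T1: 772 × 1092 mm
T2: 546 × 772 mm
T3: 386 × 546 mm
T4: 273 × 386 mm
T5: 193 × 273 mm
T6: 136 × 193 mm
T7: 96 × 136 mm
→ matches T6.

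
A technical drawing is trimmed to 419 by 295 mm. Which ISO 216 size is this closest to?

Aspect ratio 419/295 ≈ 1.420 — close to the ISO √2 ≈ 1.414.
In the A-series (A0 area = 1 m²): A3 = 297 × 420 mm.
Off by 3 mm total — nearest standard size.

A3 (297 × 420 mm)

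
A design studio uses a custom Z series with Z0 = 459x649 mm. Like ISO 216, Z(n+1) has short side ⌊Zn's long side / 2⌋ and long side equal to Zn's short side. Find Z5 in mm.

Z1: ⌊649/2⌋ × 459 = 324 × 459 mm
Z2: ⌊459/2⌋ × 324 = 229 × 324 mm
Z3: ⌊324/2⌋ × 229 = 162 × 229 mm
Z4: ⌊229/2⌋ × 162 = 114 × 162 mm
Z5: ⌊162/2⌋ × 114 = 81 × 114 mm

81 × 114 mm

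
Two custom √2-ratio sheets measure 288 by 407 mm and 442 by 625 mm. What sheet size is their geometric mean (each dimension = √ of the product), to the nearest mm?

357 × 504 mm

Short side: √(288 · 442) = √127296 ≈ 356.8 → 357 mm
Long side: √(407 · 625) = √254375 ≈ 504.4 → 504 mm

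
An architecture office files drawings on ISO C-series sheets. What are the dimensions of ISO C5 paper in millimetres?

162 × 229 mm

C0 = 917 × 1297 mm (C0 is the geometric mean of A0 and B0, aspect 1:√2).
C1: ⌊1297/2⌋ × 917 = 648 × 917 mm
C2: ⌊917/2⌋ × 648 = 458 × 648 mm
C3: ⌊648/2⌋ × 458 = 324 × 458 mm
C4: ⌊458/2⌋ × 324 = 229 × 324 mm
C5: ⌊324/2⌋ × 229 = 162 × 229 mm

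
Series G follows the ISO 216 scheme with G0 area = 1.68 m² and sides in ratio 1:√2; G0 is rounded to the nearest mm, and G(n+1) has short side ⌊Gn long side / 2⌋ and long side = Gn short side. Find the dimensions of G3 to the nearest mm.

385 × 545 mm

Let G0's short side be w mm. w · w√2 = 1.68 m² = 1,680,000 mm², so w ≈ 1089.9 mm and w√2 ≈ 1541.4 mm → G0 = 1090 × 1541 mm.
G1: ⌊1541/2⌋ × 1090 = 770 × 1090 mm
G2: ⌊1090/2⌋ × 770 = 545 × 770 mm
G3: ⌊770/2⌋ × 545 = 385 × 545 mm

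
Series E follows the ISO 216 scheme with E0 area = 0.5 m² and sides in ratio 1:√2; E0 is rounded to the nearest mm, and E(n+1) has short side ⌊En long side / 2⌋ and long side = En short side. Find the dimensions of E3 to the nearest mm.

210 × 297 mm

Let E0's short side be w mm. w · w√2 = 0.5 m² = 500,000 mm², so w ≈ 594.6 mm and w√2 ≈ 840.9 mm → E0 = 595 × 841 mm.
E1: ⌊841/2⌋ × 595 = 420 × 595 mm
E2: ⌊595/2⌋ × 420 = 297 × 420 mm
E3: ⌊420/2⌋ × 297 = 210 × 297 mm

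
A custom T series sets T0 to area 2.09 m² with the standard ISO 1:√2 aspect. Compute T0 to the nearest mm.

1216 × 1719 mm

Let the short side be w mm. Then w · w√2 = 2.09 m² = 2,090,000 mm².
w² = 2,090,000/√2, so w ≈ 1215.7 mm; long side = w√2 ≈ 1719.2 mm.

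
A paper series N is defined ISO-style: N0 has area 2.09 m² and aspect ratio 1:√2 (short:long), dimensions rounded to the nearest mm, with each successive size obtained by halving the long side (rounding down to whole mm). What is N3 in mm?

429 × 608 mm

Let N0's short side be w mm. w · w√2 = 2.09 m² = 2,090,000 mm², so w ≈ 1215.7 mm and w√2 ≈ 1719.2 mm → N0 = 1216 × 1719 mm.
N1: ⌊1719/2⌋ × 1216 = 859 × 1216 mm
N2: ⌊1216/2⌋ × 859 = 608 × 859 mm
N3: ⌊859/2⌋ × 608 = 429 × 608 mm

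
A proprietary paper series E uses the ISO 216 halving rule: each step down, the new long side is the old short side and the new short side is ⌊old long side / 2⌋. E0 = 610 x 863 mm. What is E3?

E1: ⌊863/2⌋ × 610 = 431 × 610 mm
E2: ⌊610/2⌋ × 431 = 305 × 431 mm
E3: ⌊431/2⌋ × 305 = 215 × 305 mm

215 × 305 mm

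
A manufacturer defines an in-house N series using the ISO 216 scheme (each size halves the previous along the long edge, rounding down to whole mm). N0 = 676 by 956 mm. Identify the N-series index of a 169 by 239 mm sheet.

N4

N0: 676 × 956 mm
N1: 478 × 676 mm
N2: 338 × 478 mm
N3: 239 × 338 mm
N4: 169 × 239 mm
N5: 119 × 169 mm
→ matches N4.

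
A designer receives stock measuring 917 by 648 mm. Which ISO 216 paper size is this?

Aspect ratio 917/648 ≈ 1.415 — close to the ISO √2 ≈ 1.414.
In the C-series (envelope sizes, between A and B): C1 = 648 × 917 mm.

C1 (648 × 917 mm)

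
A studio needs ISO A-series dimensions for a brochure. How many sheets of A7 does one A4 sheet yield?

8

A4 = 210 × 297 mm; A7 = 74 × 105 mm.
Each halving step doubles the count; 3 steps from A4 to A7.
2^3 = 8.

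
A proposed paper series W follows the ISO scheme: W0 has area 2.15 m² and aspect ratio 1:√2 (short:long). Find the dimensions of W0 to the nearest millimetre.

Let the short side be w mm. Then w · w√2 = 2.15 m² = 2,150,000 mm².
w² = 2,150,000/√2, so w ≈ 1233.0 mm; long side = w√2 ≈ 1743.7 mm.

1233 × 1744 mm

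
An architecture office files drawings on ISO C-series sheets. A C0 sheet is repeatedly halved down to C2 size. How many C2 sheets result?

C0 = 917 × 1297 mm; C2 = 458 × 648 mm.
Each halving step doubles the count; 2 steps from C0 to C2.
2^2 = 4.

4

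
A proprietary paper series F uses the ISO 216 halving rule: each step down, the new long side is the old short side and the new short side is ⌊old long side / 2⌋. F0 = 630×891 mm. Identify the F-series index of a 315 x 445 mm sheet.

F0: 630 × 891 mm
F1: 445 × 630 mm
F2: 315 × 445 mm
F3: 222 × 315 mm
→ matches F2.

F2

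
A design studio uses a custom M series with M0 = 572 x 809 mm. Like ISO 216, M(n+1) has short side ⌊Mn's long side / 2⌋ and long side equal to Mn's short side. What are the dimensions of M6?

M1: ⌊809/2⌋ × 572 = 404 × 572 mm
M2: ⌊572/2⌋ × 404 = 286 × 404 mm
M3: ⌊404/2⌋ × 286 = 202 × 286 mm
M4: ⌊286/2⌋ × 202 = 143 × 202 mm
M5: ⌊202/2⌋ × 143 = 101 × 143 mm
M6: ⌊143/2⌋ × 101 = 71 × 101 mm

71 × 101 mm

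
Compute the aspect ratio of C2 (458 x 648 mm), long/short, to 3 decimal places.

648 / 458 = 1.415
Matches √2 ≈ 1.414 — the ISO 216 defining ratio.

1.415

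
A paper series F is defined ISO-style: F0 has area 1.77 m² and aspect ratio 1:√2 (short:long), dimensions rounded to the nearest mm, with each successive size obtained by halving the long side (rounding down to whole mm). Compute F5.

Let F0's short side be w mm. w · w√2 = 1.77 m² = 1,770,000 mm², so w ≈ 1118.7 mm and w√2 ≈ 1582.1 mm → F0 = 1119 × 1582 mm.
F1: ⌊1582/2⌋ × 1119 = 791 × 1119 mm
F2: ⌊1119/2⌋ × 791 = 559 × 791 mm
F3: ⌊791/2⌋ × 559 = 395 × 559 mm
F4: ⌊559/2⌋ × 395 = 279 × 395 mm
F5: ⌊395/2⌋ × 279 = 197 × 279 mm

197 × 279 mm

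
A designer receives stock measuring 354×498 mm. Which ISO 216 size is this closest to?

Aspect ratio 498/354 ≈ 1.407 — close to the ISO √2 ≈ 1.414.
In the B-series (B0 = 1000 × 1414 mm): B3 = 353 × 500 mm.
Off by 3 mm total — nearest standard size.

B3 (353 × 500 mm)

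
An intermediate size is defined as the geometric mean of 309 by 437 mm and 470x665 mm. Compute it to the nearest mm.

381 × 539 mm

Short side: √(309 · 470) = √145230 ≈ 381.1 → 381 mm
Long side: √(437 · 665) = √290605 ≈ 539.1 → 539 mm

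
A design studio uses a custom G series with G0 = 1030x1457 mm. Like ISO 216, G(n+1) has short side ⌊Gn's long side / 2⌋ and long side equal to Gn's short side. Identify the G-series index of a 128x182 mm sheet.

G6

G0: 1030 × 1457 mm
G1: 728 × 1030 mm
G2: 515 × 728 mm
G3: 364 × 515 mm
G4: 257 × 364 mm
G5: 182 × 257 mm
G6: 128 × 182 mm
G7: 91 × 128 mm
→ matches G6.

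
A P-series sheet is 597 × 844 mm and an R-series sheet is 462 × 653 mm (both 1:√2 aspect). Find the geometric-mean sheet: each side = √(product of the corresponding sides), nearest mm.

525 × 742 mm

Short side: √(597 · 462) = √275814 ≈ 525.2 → 525 mm
Long side: √(844 · 653) = √551132 ≈ 742.4 → 742 mm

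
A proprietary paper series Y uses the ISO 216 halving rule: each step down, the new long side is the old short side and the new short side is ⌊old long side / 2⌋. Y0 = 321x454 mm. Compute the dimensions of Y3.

113 × 160 mm

Y1: ⌊454/2⌋ × 321 = 227 × 321 mm
Y2: ⌊321/2⌋ × 227 = 160 × 227 mm
Y3: ⌊227/2⌋ × 160 = 113 × 160 mm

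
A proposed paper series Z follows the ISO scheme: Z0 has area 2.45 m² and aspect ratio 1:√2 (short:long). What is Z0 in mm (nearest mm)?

1316 × 1861 mm

Let the short side be w mm. Then w · w√2 = 2.45 m² = 2,450,000 mm².
w² = 2,450,000/√2, so w ≈ 1316.2 mm; long side = w√2 ≈ 1861.4 mm.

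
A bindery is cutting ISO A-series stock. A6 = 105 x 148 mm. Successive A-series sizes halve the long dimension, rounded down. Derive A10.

A7: ⌊148/2⌋ × 105 = 74 × 105 mm
A8: ⌊105/2⌋ × 74 = 52 × 74 mm
A9: ⌊74/2⌋ × 52 = 37 × 52 mm
A10: ⌊52/2⌋ × 37 = 26 × 37 mm

26 × 37 mm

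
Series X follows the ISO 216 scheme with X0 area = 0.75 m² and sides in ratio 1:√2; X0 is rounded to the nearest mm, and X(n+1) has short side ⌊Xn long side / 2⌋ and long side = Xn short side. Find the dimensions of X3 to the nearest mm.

Let X0's short side be w mm. w · w√2 = 0.75 m² = 750,000 mm², so w ≈ 728.2 mm and w√2 ≈ 1029.9 mm → X0 = 728 × 1030 mm.
X1: ⌊1030/2⌋ × 728 = 515 × 728 mm
X2: ⌊728/2⌋ × 515 = 364 × 515 mm
X3: ⌊515/2⌋ × 364 = 257 × 364 mm

257 × 364 mm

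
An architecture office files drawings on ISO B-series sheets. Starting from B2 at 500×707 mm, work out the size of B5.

176 × 250 mm

B3: ⌊707/2⌋ × 500 = 353 × 500 mm
B4: ⌊500/2⌋ × 353 = 250 × 353 mm
B5: ⌊353/2⌋ × 250 = 176 × 250 mm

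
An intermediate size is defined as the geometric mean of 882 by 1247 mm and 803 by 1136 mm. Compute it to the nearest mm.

Short side: √(882 · 803) = √708246 ≈ 841.6 → 842 mm
Long side: √(1247 · 1136) = √1416592 ≈ 1190.2 → 1190 mm

842 × 1190 mm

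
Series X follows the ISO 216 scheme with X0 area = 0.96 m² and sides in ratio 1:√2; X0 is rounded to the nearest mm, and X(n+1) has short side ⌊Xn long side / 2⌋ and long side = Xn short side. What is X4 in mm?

Let X0's short side be w mm. w · w√2 = 0.96 m² = 960,000 mm², so w ≈ 823.9 mm and w√2 ≈ 1165.2 mm → X0 = 824 × 1165 mm.
X1: ⌊1165/2⌋ × 824 = 582 × 824 mm
X2: ⌊824/2⌋ × 582 = 412 × 582 mm
X3: ⌊582/2⌋ × 412 = 291 × 412 mm
X4: ⌊412/2⌋ × 291 = 206 × 291 mm

206 × 291 mm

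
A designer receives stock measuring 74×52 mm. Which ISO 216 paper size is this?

Aspect ratio 74/52 ≈ 1.423 — close to the ISO √2 ≈ 1.414.
In the A-series (A0 area = 1 m²): A8 = 52 × 74 mm.

A8 (52 × 74 mm)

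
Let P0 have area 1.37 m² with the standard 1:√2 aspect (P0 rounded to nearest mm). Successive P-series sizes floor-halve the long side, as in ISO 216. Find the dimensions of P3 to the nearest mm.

348 × 492 mm

Let P0's short side be w mm. w · w√2 = 1.37 m² = 1,370,000 mm², so w ≈ 984.2 mm and w√2 ≈ 1391.9 mm → P0 = 984 × 1392 mm.
P1: ⌊1392/2⌋ × 984 = 696 × 984 mm
P2: ⌊984/2⌋ × 696 = 492 × 696 mm
P3: ⌊696/2⌋ × 492 = 348 × 492 mm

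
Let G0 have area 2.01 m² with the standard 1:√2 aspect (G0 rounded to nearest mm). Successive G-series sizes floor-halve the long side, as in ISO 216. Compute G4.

298 × 421 mm

Let G0's short side be w mm. w · w√2 = 2.01 m² = 2,010,000 mm², so w ≈ 1192.2 mm and w√2 ≈ 1686.0 mm → G0 = 1192 × 1686 mm.
G1: ⌊1686/2⌋ × 1192 = 843 × 1192 mm
G2: ⌊1192/2⌋ × 843 = 596 × 843 mm
G3: ⌊843/2⌋ × 596 = 421 × 596 mm
G4: ⌊596/2⌋ × 421 = 298 × 421 mm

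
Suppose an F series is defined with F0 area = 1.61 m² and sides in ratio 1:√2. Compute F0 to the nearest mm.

1067 × 1509 mm

Let the short side be w mm. Then w · w√2 = 1.61 m² = 1,610,000 mm².
w² = 1,610,000/√2, so w ≈ 1067.0 mm; long side = w√2 ≈ 1508.9 mm.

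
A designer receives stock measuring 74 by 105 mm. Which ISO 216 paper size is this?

A7 (74 × 105 mm)

Aspect ratio 105/74 ≈ 1.419 — close to the ISO √2 ≈ 1.414.
In the A-series (A0 area = 1 m²): A7 = 74 × 105 mm.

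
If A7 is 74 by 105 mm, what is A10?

26 × 37 mm

A8: ⌊105/2⌋ × 74 = 52 × 74 mm
A9: ⌊74/2⌋ × 52 = 37 × 52 mm
A10: ⌊52/2⌋ × 37 = 26 × 37 mm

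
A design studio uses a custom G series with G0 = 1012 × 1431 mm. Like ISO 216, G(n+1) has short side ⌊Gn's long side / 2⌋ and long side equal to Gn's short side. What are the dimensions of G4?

253 × 357 mm

G1: ⌊1431/2⌋ × 1012 = 715 × 1012 mm
G2: ⌊1012/2⌋ × 715 = 506 × 715 mm
G3: ⌊715/2⌋ × 506 = 357 × 506 mm
G4: ⌊506/2⌋ × 357 = 253 × 357 mm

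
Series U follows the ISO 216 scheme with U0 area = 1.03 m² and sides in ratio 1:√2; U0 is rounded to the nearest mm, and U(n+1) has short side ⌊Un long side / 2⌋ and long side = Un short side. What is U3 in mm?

301 × 426 mm

Let U0's short side be w mm. w · w√2 = 1.03 m² = 1,030,000 mm², so w ≈ 853.4 mm and w√2 ≈ 1206.9 mm → U0 = 853 × 1207 mm.
U1: ⌊1207/2⌋ × 853 = 603 × 853 mm
U2: ⌊853/2⌋ × 603 = 426 × 603 mm
U3: ⌊603/2⌋ × 426 = 301 × 426 mm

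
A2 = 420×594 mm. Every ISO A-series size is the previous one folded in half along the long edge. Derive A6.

105 × 148 mm

A3: ⌊594/2⌋ × 420 = 297 × 420 mm
A4: ⌊420/2⌋ × 297 = 210 × 297 mm
A5: ⌊297/2⌋ × 210 = 148 × 210 mm
A6: ⌊210/2⌋ × 148 = 105 × 148 mm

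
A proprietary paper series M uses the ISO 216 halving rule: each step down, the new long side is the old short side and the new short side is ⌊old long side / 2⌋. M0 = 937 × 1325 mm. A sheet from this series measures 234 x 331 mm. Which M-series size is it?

M4

M0: 937 × 1325 mm
M1: 662 × 937 mm
M2: 468 × 662 mm
M3: 331 × 468 mm
M4: 234 × 331 mm
M5: 165 × 234 mm
→ matches M4.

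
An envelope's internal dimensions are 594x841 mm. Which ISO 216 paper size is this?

Aspect ratio 841/594 ≈ 1.416 — close to the ISO √2 ≈ 1.414.
In the A-series (A0 area = 1 m²): A1 = 594 × 841 mm.

A1 (594 × 841 mm)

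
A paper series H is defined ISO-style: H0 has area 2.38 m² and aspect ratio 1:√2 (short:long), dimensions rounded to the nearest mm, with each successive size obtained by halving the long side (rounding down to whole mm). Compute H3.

458 × 648 mm

Let H0's short side be w mm. w · w√2 = 2.38 m² = 2,380,000 mm², so w ≈ 1297.3 mm and w√2 ≈ 1834.6 mm → H0 = 1297 × 1835 mm.
H1: ⌊1835/2⌋ × 1297 = 917 × 1297 mm
H2: ⌊1297/2⌋ × 917 = 648 × 917 mm
H3: ⌊917/2⌋ × 648 = 458 × 648 mm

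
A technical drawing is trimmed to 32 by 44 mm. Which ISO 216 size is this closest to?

B10 (31 × 44 mm)

Aspect ratio 44/32 ≈ 1.375 (ISO target is √2 ≈ 1.414).
In the B-series (B0 = 1000 × 1414 mm): B10 = 31 × 44 mm.
Off by 1 mm total — nearest standard size.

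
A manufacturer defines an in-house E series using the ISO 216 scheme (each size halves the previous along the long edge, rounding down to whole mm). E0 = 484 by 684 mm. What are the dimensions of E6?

E1 = 342 × 484 mm (from E0 by 1 halving).
E2: ⌊484/2⌋ × 342 = 242 × 342 mm
E3: ⌊342/2⌋ × 242 = 171 × 242 mm
E4: ⌊242/2⌋ × 171 = 121 × 171 mm
E5: ⌊171/2⌋ × 121 = 85 × 121 mm
E6: ⌊121/2⌋ × 85 = 60 × 85 mm

60 × 85 mm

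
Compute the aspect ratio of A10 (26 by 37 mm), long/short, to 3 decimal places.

1.423

37 / 26 = 1.423
ISO 216 targets √2 ≈ 1.414; the +0.009 deviation is from mm rounding.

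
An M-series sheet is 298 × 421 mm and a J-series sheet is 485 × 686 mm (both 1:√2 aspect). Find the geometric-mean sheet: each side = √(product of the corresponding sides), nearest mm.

380 × 537 mm

Short side: √(298 · 485) = √144530 ≈ 380.2 → 380 mm
Long side: √(421 · 686) = √288806 ≈ 537.4 → 537 mm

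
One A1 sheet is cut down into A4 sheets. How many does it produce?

Each ISO step halves the sheet: 1 × A1 → 2 × A2 → 4 × A3 → 8 × A4
From A1 to A4 is 3 halving steps: 2^3 = 8.

8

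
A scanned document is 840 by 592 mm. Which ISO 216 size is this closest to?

Aspect ratio 840/592 ≈ 1.419 — close to the ISO √2 ≈ 1.414.
In the A-series (A0 area = 1 m²): A1 = 594 × 841 mm.
Off by 3 mm total — nearest standard size.

A1 (594 × 841 mm)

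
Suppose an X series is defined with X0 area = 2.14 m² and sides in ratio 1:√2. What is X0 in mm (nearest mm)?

1230 × 1740 mm

Let the short side be w mm. Then w · w√2 = 2.14 m² = 2,140,000 mm².
w² = 2,140,000/√2, so w ≈ 1230.1 mm; long side = w√2 ≈ 1739.7 mm.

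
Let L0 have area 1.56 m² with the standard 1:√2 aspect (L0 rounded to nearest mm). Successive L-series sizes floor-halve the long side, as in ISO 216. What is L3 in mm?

Let L0's short side be w mm. w · w√2 = 1.56 m² = 1,560,000 mm², so w ≈ 1050.3 mm and w√2 ≈ 1485.3 mm → L0 = 1050 × 1485 mm.
L1: ⌊1485/2⌋ × 1050 = 742 × 1050 mm
L2: ⌊1050/2⌋ × 742 = 525 × 742 mm
L3: ⌊742/2⌋ × 525 = 371 × 525 mm

371 × 525 mm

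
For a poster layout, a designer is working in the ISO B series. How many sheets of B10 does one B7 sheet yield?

8

Each ISO step halves the sheet: 1 × B7 → 2 × B8 → 4 × B9 → 8 × B10
From B7 to B10 is 3 halving steps: 2^3 = 8.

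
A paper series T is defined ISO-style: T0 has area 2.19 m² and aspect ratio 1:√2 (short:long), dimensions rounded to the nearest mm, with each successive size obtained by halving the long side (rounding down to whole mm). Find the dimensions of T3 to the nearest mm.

440 × 622 mm

Let T0's short side be w mm. w · w√2 = 2.19 m² = 2,190,000 mm², so w ≈ 1244.4 mm and w√2 ≈ 1759.9 mm → T0 = 1244 × 1760 mm.
T1: ⌊1760/2⌋ × 1244 = 880 × 1244 mm
T2: ⌊1244/2⌋ × 880 = 622 × 880 mm
T3: ⌊880/2⌋ × 622 = 440 × 622 mm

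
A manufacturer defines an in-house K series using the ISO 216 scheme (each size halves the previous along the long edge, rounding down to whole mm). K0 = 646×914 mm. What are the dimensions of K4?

161 × 228 mm

K1: ⌊914/2⌋ × 646 = 457 × 646 mm
K2: ⌊646/2⌋ × 457 = 323 × 457 mm
K3: ⌊457/2⌋ × 323 = 228 × 323 mm
K4: ⌊323/2⌋ × 228 = 161 × 228 mm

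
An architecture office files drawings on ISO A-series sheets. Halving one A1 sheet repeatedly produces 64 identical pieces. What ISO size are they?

64 = 2^6, so 6 halving steps.
A1 → A2 → … → A7 after 6 steps.

A7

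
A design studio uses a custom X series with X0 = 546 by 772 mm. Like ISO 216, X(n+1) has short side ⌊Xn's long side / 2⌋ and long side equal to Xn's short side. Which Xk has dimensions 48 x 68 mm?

X0: 546 × 772 mm
X1: 386 × 546 mm
X2: 273 × 386 mm
X3: 193 × 273 mm
X4: 136 × 193 mm
X5: 96 × 136 mm
X6: 68 × 96 mm
X7: 48 × 68 mm
X8: 34 × 48 mm
→ matches X7.

X7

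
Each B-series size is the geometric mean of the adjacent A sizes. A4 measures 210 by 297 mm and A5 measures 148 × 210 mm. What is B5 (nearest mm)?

176 × 250 mm

Short side: √(210 · 148) = √31080 ≈ 176.3 → 176 mm
Long side: √(297 · 210) = √62370 ≈ 249.7 → 250 mm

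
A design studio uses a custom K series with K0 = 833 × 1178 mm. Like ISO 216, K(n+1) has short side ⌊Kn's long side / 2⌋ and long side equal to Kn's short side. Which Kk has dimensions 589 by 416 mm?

K0: 833 × 1178 mm
K1: 589 × 833 mm
K2: 416 × 589 mm
K3: 294 × 416 mm
→ matches K2.

K2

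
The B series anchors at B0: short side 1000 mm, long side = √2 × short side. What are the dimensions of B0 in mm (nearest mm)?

Short side = 1000 mm; long side = 1000√2 ≈ 1414.2 mm.

1000 × 1414 mm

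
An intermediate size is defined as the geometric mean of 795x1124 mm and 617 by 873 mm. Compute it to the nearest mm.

Short side: √(795 · 617) = √490515 ≈ 700.4 → 700 mm
Long side: √(1124 · 873) = √981252 ≈ 990.6 → 991 mm

700 × 991 mm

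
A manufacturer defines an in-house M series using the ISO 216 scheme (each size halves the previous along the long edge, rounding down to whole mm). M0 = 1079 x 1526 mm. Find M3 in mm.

381 × 539 mm

M1: ⌊1526/2⌋ × 1079 = 763 × 1079 mm
M2: ⌊1079/2⌋ × 763 = 539 × 763 mm
M3: ⌊763/2⌋ × 539 = 381 × 539 mm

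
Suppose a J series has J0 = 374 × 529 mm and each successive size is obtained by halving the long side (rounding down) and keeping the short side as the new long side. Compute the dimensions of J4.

J1 = 264 × 374 mm (from J0 by 1 halving).
J2: ⌊374/2⌋ × 264 = 187 × 264 mm
J3: ⌊264/2⌋ × 187 = 132 × 187 mm
J4: ⌊187/2⌋ × 132 = 93 × 132 mm

93 × 132 mm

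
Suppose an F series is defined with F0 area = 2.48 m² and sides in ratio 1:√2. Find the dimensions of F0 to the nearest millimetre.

Let the short side be w mm. Then w · w√2 = 2.48 m² = 2,480,000 mm².
w² = 2,480,000/√2, so w ≈ 1324.2 mm; long side = w√2 ≈ 1872.8 mm.

1324 × 1873 mm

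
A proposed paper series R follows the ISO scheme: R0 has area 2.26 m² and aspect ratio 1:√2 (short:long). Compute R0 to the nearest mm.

Let the short side be w mm. Then w · w√2 = 2.26 m² = 2,260,000 mm².
w² = 2,260,000/√2, so w ≈ 1264.1 mm; long side = w√2 ≈ 1787.8 mm.

1264 × 1788 mm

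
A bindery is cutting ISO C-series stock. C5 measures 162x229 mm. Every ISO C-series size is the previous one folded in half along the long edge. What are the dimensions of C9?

C6: ⌊229/2⌋ × 162 = 114 × 162 mm
C7: ⌊162/2⌋ × 114 = 81 × 114 mm
C8: ⌊114/2⌋ × 81 = 57 × 81 mm
C9: ⌊81/2⌋ × 57 = 40 × 57 mm

40 × 57 mm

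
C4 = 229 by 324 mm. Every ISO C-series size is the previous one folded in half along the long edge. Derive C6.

114 × 162 mm

C5: ⌊324/2⌋ × 229 = 162 × 229 mm
C6: ⌊229/2⌋ × 162 = 114 × 162 mm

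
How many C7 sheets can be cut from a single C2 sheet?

Each ISO step halves the sheet: 1 × C2 → 2 × C3 → 4 × C4 → 8 × C5 → …
From C2 to C7 is 5 halving steps: 2^5 = 32.

32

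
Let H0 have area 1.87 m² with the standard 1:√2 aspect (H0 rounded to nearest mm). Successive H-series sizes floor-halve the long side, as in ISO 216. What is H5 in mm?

203 × 287 mm

Let H0's short side be w mm. w · w√2 = 1.87 m² = 1,870,000 mm², so w ≈ 1149.9 mm and w√2 ≈ 1626.2 mm → H0 = 1150 × 1626 mm.
H1: ⌊1626/2⌋ × 1150 = 813 × 1150 mm
H2: ⌊1150/2⌋ × 813 = 575 × 813 mm
H3: ⌊813/2⌋ × 575 = 406 × 575 mm
H4: ⌊575/2⌋ × 406 = 287 × 406 mm
H5: ⌊406/2⌋ × 287 = 203 × 287 mm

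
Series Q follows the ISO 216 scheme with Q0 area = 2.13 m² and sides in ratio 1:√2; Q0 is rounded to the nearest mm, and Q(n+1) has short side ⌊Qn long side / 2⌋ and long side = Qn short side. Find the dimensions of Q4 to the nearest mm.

Let Q0's short side be w mm. w · w√2 = 2.13 m² = 2,130,000 mm², so w ≈ 1227.2 mm and w√2 ≈ 1735.6 mm → Q0 = 1227 × 1736 mm.
Q1: ⌊1736/2⌋ × 1227 = 868 × 1227 mm
Q2: ⌊1227/2⌋ × 868 = 613 × 868 mm
Q3: ⌊868/2⌋ × 613 = 434 × 613 mm
Q4: ⌊613/2⌋ × 434 = 306 × 434 mm

306 × 434 mm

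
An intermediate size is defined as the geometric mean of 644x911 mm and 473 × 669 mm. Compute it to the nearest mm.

552 × 781 mm

Short side: √(644 · 473) = √304612 ≈ 551.9 → 552 mm
Long side: √(911 · 669) = √609459 ≈ 780.7 → 781 mm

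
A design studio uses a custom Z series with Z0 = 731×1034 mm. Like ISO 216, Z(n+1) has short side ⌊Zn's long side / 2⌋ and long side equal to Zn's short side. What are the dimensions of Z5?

Z1: ⌊1034/2⌋ × 731 = 517 × 731 mm
Z2: ⌊731/2⌋ × 517 = 365 × 517 mm
Z3: ⌊517/2⌋ × 365 = 258 × 365 mm
Z4: ⌊365/2⌋ × 258 = 182 × 258 mm
Z5: ⌊258/2⌋ × 182 = 129 × 182 mm

129 × 182 mm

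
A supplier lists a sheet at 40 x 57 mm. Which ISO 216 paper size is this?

C9 (40 × 57 mm)

Aspect ratio 57/40 ≈ 1.425 — close to the ISO √2 ≈ 1.414.
In the C-series (envelope sizes, between A and B): C9 = 40 × 57 mm.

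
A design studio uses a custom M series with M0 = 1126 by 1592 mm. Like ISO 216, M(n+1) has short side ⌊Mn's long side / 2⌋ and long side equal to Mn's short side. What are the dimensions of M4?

281 × 398 mm

M1: ⌊1592/2⌋ × 1126 = 796 × 1126 mm
M2: ⌊1126/2⌋ × 796 = 563 × 796 mm
M3: ⌊796/2⌋ × 563 = 398 × 563 mm
M4: ⌊563/2⌋ × 398 = 281 × 398 mm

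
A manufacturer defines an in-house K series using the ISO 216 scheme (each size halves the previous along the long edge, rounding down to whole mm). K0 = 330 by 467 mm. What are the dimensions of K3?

K1: ⌊467/2⌋ × 330 = 233 × 330 mm
K2: ⌊330/2⌋ × 233 = 165 × 233 mm
K3: ⌊233/2⌋ × 165 = 116 × 165 mm

116 × 165 mm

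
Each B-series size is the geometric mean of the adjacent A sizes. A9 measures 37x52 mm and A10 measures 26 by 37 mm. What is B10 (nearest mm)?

Short side: √(37 · 26) = √962 ≈ 31.0 → 31 mm
Long side: √(52 · 37) = √1924 ≈ 43.9 → 44 mm

31 × 44 mm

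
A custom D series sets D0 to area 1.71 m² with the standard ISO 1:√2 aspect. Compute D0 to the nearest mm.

1100 × 1555 mm

Let the short side be w mm. Then w · w√2 = 1.71 m² = 1,710,000 mm².
w² = 1,710,000/√2, so w ≈ 1099.6 mm; long side = w√2 ≈ 1555.1 mm.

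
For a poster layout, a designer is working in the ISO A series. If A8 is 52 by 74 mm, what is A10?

A9: ⌊74/2⌋ × 52 = 37 × 52 mm
A10: ⌊52/2⌋ × 37 = 26 × 37 mm

26 × 37 mm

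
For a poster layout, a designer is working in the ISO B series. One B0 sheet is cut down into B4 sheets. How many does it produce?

Each ISO step halves the sheet: 1 × B0 → 2 × B1 → 4 × B2 → 8 × B3 → …
From B0 to B4 is 4 halving steps: 2^4 = 16.

16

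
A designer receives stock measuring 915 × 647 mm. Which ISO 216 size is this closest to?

C1 (648 × 917 mm)

Aspect ratio 915/647 ≈ 1.414 — close to the ISO √2 ≈ 1.414.
In the C-series (envelope sizes, between A and B): C1 = 648 × 917 mm.
Off by 3 mm total — nearest standard size.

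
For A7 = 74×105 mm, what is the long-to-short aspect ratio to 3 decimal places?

1.419

105 / 74 = 1.419
ISO 216 targets √2 ≈ 1.414; the +0.005 deviation is from mm rounding.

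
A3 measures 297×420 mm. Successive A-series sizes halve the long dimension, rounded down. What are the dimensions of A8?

52 × 74 mm

A4: ⌊420/2⌋ × 297 = 210 × 297 mm
A5: ⌊297/2⌋ × 210 = 148 × 210 mm
A6: ⌊210/2⌋ × 148 = 105 × 148 mm
A7: ⌊148/2⌋ × 105 = 74 × 105 mm
A8: ⌊105/2⌋ × 74 = 52 × 74 mm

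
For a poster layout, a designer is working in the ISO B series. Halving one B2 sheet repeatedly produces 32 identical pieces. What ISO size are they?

B7

32 = 2^5, so 5 halving steps.
B2 → B3 → … → B7 after 5 steps.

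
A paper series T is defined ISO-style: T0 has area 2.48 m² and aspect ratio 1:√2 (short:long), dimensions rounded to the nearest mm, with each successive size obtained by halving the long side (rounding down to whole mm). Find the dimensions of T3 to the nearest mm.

468 × 662 mm

Let T0's short side be w mm. w · w√2 = 2.48 m² = 2,480,000 mm², so w ≈ 1324.2 mm and w√2 ≈ 1872.8 mm → T0 = 1324 × 1873 mm.
T1: ⌊1873/2⌋ × 1324 = 936 × 1324 mm
T2: ⌊1324/2⌋ × 936 = 662 × 936 mm
T3: ⌊936/2⌋ × 662 = 468 × 662 mm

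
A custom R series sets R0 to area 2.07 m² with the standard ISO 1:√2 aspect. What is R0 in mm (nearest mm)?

1210 × 1711 mm

Let the short side be w mm. Then w · w√2 = 2.07 m² = 2,070,000 mm².
w² = 2,070,000/√2, so w ≈ 1209.8 mm; long side = w√2 ≈ 1711.0 mm.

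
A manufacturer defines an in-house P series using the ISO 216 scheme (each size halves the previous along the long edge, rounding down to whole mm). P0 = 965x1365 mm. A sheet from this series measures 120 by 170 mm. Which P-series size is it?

P0: 965 × 1365 mm
P1: 682 × 965 mm
P2: 482 × 682 mm
P3: 341 × 482 mm
P4: 241 × 341 mm
P5: 170 × 241 mm
P6: 120 × 170 mm
P7: 85 × 120 mm
→ matches P6.

P6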